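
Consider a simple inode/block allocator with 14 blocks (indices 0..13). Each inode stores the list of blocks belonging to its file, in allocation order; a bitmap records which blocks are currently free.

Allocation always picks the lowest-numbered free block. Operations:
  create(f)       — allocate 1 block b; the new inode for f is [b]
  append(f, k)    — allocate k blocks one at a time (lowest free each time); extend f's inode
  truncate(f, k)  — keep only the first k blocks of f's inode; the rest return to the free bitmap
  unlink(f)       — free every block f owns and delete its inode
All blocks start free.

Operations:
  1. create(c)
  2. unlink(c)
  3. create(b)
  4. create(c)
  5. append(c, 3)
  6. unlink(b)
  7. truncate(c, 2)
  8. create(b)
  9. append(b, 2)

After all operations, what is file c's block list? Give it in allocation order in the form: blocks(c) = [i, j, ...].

after create(c) → c:[0]  free=[F.............]
after unlink(c) →   free=[..............]
after create(b) → b:[0]  free=[F.............]
after create(c) → b:[0], c:[1]  free=[FF............]
after append(c, 3) → b:[0], c:[1, 2, 3, 4]  free=[FFFFF.........]
after unlink(b) → c:[1, 2, 3, 4]  free=[.FFFF.........]
after truncate(c, 2) → c:[1, 2]  free=[.FF...........]
after create(b) → b:[0], c:[1, 2]  free=[FFF...........]
after append(b, 2) → b:[0, 3, 4], c:[1, 2]  free=[FFFFF.........]

blocks(c) = [1, 2]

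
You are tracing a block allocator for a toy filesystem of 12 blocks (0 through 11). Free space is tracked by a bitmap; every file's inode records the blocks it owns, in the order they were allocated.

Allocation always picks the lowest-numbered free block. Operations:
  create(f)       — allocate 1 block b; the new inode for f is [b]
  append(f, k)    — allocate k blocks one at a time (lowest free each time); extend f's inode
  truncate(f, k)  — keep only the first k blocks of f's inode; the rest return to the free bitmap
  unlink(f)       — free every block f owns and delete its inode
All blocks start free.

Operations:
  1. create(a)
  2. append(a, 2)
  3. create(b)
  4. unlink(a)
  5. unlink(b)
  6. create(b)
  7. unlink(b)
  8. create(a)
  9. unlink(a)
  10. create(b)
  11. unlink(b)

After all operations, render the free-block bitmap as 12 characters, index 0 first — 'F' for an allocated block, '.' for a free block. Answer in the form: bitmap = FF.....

  1. create(a)  ⇒  F...........  {a→[0]}
  2. append(a, 2)  ⇒  FFF.........  {a→[0, 1, 2]}
  3. create(b)  ⇒  FFFF........  {a→[0, 1, 2]; b→[3]}
  4. unlink(a)  ⇒  ...F........  {b→[3]}
  5. unlink(b)  ⇒  ............  {}
  6. create(b)  ⇒  F...........  {b→[0]}
  7. unlink(b)  ⇒  ............  {}
  8. create(a)  ⇒  F...........  {a→[0]}
  9. unlink(a)  ⇒  ............  {}
  10. create(b)  ⇒  F...........  {b→[0]}
  11. unlink(b)  ⇒  ............  {}

bitmap = ............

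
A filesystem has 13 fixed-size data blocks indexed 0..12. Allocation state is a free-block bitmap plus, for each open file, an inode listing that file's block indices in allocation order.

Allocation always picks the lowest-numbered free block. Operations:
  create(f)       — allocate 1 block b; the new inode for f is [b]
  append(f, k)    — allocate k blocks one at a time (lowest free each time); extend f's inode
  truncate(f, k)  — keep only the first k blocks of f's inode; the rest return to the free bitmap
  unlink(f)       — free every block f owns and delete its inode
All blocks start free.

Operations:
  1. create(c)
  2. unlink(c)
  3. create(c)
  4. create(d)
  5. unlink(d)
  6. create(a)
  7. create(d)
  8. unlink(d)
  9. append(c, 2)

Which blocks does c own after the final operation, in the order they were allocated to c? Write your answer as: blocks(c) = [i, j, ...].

blocks(c) = [0, 2, 3]

  1. create(c)  ⇒  F............  {c→[0]}
  2. unlink(c)  ⇒  .............  {}
  3. create(c)  ⇒  F............  {c→[0]}
  4. create(d)  ⇒  FF...........  {c→[0]; d→[1]}
  5. unlink(d)  ⇒  F............  {c→[0]}
  6. create(a)  ⇒  FF...........  {a→[1]; c→[0]}
  7. create(d)  ⇒  FFF..........  {a→[1]; c→[0]; d→[2]}
  8. unlink(d)  ⇒  FF...........  {a→[1]; c→[0]}
  9. append(c, 2)  ⇒  FFFF.........  {a→[1]; c→[0, 2, 3]}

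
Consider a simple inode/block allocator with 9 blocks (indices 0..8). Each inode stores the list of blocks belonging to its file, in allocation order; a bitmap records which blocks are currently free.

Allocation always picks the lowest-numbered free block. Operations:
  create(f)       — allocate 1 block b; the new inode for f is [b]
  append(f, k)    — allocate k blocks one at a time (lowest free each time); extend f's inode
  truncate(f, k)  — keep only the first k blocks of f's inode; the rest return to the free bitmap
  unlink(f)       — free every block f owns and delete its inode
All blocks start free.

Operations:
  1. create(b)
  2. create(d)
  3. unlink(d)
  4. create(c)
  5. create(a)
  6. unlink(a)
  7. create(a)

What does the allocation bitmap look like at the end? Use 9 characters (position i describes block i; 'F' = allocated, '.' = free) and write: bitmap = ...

bitmap = FFF......

create(b): bitmap=F........ | b=[0]
create(d): bitmap=FF....... | b=[0] d=[1]
unlink(d): bitmap=F........ | b=[0]
create(c): bitmap=FF....... | b=[0] c=[1]
create(a): bitmap=FFF...... | a=[2] b=[0] c=[1]
unlink(a): bitmap=FF....... | b=[0] c=[1]
create(a): bitmap=FFF...... | a=[2] b=[0] c=[1]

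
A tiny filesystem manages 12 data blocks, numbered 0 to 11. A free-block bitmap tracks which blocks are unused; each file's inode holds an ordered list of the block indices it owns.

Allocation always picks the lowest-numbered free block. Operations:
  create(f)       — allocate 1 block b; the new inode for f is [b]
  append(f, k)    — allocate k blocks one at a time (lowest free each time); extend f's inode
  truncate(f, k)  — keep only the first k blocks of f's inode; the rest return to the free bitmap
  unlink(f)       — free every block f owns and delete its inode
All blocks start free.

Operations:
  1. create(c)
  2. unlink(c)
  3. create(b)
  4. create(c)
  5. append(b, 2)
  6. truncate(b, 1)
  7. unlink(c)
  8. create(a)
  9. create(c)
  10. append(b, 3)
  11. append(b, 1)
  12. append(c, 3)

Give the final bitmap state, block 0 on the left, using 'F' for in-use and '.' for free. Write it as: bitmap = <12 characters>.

after create(c) → c:[0]  free=[F...........]
after unlink(c) →   free=[............]
after create(b) → b:[0]  free=[F...........]
after create(c) → b:[0], c:[1]  free=[FF..........]
after append(b, 2) → b:[0, 2, 3], c:[1]  free=[FFFF........]
after truncate(b, 1) → b:[0], c:[1]  free=[FF..........]
after unlink(c) → b:[0]  free=[F...........]
after create(a) → a:[1], b:[0]  free=[FF..........]
after create(c) → a:[1], b:[0], c:[2]  free=[FFF.........]
after append(b, 3) → a:[1], b:[0, 3, 4, 5], c:[2]  free=[FFFFFF......]
after append(b, 1) → a:[1], b:[0, 3, 4, 5, 6], c:[2]  free=[FFFFFFF.....]
after append(c, 3) → a:[1], b:[0, 3, 4, 5, 6], c:[2, 7, 8, 9]  free=[FFFFFFFFFF..]

bitmap = FFFFFFFFFF..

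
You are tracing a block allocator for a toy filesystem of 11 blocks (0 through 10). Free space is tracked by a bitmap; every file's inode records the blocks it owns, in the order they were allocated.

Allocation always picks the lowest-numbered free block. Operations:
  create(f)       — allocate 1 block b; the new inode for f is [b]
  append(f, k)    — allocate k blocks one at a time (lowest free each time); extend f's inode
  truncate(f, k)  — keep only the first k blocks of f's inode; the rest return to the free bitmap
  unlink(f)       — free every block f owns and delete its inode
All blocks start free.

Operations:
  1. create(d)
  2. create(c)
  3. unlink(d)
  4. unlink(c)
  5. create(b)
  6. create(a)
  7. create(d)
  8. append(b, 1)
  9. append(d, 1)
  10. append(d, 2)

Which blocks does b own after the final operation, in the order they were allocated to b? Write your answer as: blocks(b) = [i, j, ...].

create(d): bitmap=F.......... | d=[0]
create(c): bitmap=FF......... | c=[1] d=[0]
unlink(d): bitmap=.F......... | c=[1]
unlink(c): bitmap=........... | 
create(b): bitmap=F.......... | b=[0]
create(a): bitmap=FF......... | a=[1] b=[0]
create(d): bitmap=FFF........ | a=[1] b=[0] d=[2]
append(b, 1): bitmap=FFFF....... | a=[1] b=[0, 3] d=[2]
append(d, 1): bitmap=FFFFF...... | a=[1] b=[0, 3] d=[2, 4]
append(d, 2): bitmap=FFFFFFF.... | a=[1] b=[0, 3] d=[2, 4, 5, 6]

blocks(b) = [0, 3]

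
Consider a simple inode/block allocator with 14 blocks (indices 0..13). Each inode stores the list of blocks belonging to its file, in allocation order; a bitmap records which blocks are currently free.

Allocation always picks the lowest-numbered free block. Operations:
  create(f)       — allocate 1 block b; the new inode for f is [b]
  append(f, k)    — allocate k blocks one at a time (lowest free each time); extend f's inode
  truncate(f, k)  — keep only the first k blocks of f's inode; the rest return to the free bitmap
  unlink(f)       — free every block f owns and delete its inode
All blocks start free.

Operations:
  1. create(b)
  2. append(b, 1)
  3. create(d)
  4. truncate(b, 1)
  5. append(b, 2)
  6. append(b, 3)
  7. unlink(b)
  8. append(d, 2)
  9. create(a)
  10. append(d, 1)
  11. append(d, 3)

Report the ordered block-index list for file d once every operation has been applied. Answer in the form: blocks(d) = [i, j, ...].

blocks(d) = [2, 0, 1, 4, 5, 6, 7]

create(b): bitmap=F............. | b=[0]
append(b, 1): bitmap=FF............ | b=[0, 1]
create(d): bitmap=FFF........... | b=[0, 1] d=[2]
truncate(b, 1): bitmap=F.F........... | b=[0] d=[2]
append(b, 2): bitmap=FFFF.......... | b=[0, 1, 3] d=[2]
append(b, 3): bitmap=FFFFFFF....... | b=[0, 1, 3, 4, 5, 6] d=[2]
unlink(b): bitmap=..F........... | d=[2]
append(d, 2): bitmap=FFF........... | d=[2, 0, 1]
create(a): bitmap=FFFF.......... | a=[3] d=[2, 0, 1]
append(d, 1): bitmap=FFFFF......... | a=[3] d=[2, 0, 1, 4]
append(d, 3): bitmap=FFFFFFFF...... | a=[3] d=[2, 0, 1, 4, 5, 6, 7]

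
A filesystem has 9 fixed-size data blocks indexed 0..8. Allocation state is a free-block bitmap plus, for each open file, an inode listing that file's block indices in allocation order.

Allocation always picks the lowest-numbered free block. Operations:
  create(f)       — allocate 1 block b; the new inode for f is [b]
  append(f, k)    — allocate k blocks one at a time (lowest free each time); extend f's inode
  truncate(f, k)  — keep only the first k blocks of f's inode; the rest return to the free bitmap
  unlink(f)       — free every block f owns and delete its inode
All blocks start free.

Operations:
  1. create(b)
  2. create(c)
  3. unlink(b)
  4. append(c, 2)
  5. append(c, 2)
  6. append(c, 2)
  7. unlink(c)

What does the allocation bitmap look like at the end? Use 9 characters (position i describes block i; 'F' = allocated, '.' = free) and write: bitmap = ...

bitmap = .........

[1] create(b) — b=0 (map F........)
[2] create(c) — b=0 c=1 (map FF.......)
[3] unlink(b) — c=1 (map .F.......)
[4] append(c, 2) — c=1,0,2 (map FFF......)
[5] append(c, 2) — c=1,0,2,3,4 (map FFFFF....)
[6] append(c, 2) — c=1,0,2,3,4,5,6 (map FFFFFFF..)
[7] unlink(c) —  (map .........)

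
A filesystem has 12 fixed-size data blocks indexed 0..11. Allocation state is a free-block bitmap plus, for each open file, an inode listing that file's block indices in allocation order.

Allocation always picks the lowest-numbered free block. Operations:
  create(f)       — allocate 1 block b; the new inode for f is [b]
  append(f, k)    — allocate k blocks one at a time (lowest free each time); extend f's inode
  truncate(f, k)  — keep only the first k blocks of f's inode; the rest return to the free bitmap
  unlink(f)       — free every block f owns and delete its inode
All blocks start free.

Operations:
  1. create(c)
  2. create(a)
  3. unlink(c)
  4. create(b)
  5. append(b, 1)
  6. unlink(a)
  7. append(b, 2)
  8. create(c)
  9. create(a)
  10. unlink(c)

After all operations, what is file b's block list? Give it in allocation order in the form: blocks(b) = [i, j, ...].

after create(c) → c:[0]  free=[F...........]
after create(a) → a:[1], c:[0]  free=[FF..........]
after unlink(c) → a:[1]  free=[.F..........]
after create(b) → a:[1], b:[0]  free=[FF..........]
after append(b, 1) → a:[1], b:[0, 2]  free=[FFF.........]
after unlink(a) → b:[0, 2]  free=[F.F.........]
after append(b, 2) → b:[0, 2, 1, 3]  free=[FFFF........]
after create(c) → b:[0, 2, 1, 3], c:[4]  free=[FFFFF.......]
after create(a) → a:[5], b:[0, 2, 1, 3], c:[4]  free=[FFFFFF......]
after unlink(c) → a:[5], b:[0, 2, 1, 3]  free=[FFFF.F......]

blocks(b) = [0, 2, 1, 3]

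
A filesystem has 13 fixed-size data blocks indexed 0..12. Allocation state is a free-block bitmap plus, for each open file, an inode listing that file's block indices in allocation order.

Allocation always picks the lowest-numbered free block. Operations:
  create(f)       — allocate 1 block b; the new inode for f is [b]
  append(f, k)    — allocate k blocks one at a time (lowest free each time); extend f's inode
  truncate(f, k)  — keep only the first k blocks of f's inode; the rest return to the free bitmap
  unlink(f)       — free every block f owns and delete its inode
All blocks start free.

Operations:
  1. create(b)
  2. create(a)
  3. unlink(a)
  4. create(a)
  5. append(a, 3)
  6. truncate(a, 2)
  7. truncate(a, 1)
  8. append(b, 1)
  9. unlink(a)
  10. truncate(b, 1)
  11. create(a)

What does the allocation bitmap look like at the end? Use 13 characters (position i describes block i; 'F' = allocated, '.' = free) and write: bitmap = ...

bitmap = FF...........

after create(b) → b:[0]  free=[F............]
after create(a) → a:[1], b:[0]  free=[FF...........]
after unlink(a) → b:[0]  free=[F............]
after create(a) → a:[1], b:[0]  free=[FF...........]
after append(a, 3) → a:[1, 2, 3, 4], b:[0]  free=[FFFFF........]
after truncate(a, 2) → a:[1, 2], b:[0]  free=[FFF..........]
after truncate(a, 1) → a:[1], b:[0]  free=[FF...........]
after append(b, 1) → a:[1], b:[0, 2]  free=[FFF..........]
after unlink(a) → b:[0, 2]  free=[F.F..........]
after truncate(b, 1) → b:[0]  free=[F............]
after create(a) → a:[1], b:[0]  free=[FF...........]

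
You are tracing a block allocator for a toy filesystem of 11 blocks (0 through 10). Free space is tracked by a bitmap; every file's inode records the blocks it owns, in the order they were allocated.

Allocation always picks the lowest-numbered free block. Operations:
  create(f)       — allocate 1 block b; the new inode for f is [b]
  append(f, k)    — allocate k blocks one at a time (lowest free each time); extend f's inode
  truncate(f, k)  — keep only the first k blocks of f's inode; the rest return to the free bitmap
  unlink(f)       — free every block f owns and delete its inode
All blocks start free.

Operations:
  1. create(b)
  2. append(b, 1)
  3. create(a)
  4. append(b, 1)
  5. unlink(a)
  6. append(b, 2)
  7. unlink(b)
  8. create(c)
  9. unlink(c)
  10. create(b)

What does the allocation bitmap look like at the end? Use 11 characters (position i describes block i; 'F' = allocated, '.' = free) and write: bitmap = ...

[1] create(b) — b=0 (map F..........)
[2] append(b, 1) — b=0,1 (map FF.........)
[3] create(a) — a=2 b=0,1 (map FFF........)
[4] append(b, 1) — a=2 b=0,1,3 (map FFFF.......)
[5] unlink(a) — b=0,1,3 (map FF.F.......)
[6] append(b, 2) — b=0,1,3,2,4 (map FFFFF......)
[7] unlink(b) —  (map ...........)
[8] create(c) — c=0 (map F..........)
[9] unlink(c) —  (map ...........)
[10] create(b) — b=0 (map F..........)

bitmap = F..........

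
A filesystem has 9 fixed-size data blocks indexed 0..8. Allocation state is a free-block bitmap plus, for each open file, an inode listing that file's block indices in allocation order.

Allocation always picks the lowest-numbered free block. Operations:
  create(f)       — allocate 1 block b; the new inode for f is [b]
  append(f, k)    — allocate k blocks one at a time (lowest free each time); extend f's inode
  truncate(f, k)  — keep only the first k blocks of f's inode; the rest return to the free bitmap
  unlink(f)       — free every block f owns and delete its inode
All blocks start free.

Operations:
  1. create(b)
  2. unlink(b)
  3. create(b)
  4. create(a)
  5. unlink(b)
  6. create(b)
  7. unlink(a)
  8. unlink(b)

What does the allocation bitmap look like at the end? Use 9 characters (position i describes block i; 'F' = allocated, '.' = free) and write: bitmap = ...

create(b): bitmap=F........ | b=[0]
unlink(b): bitmap=......... | 
create(b): bitmap=F........ | b=[0]
create(a): bitmap=FF....... | a=[1] b=[0]
unlink(b): bitmap=.F....... | a=[1]
create(b): bitmap=FF....... | a=[1] b=[0]
unlink(a): bitmap=F........ | b=[0]
unlink(b): bitmap=......... | 

bitmap = .........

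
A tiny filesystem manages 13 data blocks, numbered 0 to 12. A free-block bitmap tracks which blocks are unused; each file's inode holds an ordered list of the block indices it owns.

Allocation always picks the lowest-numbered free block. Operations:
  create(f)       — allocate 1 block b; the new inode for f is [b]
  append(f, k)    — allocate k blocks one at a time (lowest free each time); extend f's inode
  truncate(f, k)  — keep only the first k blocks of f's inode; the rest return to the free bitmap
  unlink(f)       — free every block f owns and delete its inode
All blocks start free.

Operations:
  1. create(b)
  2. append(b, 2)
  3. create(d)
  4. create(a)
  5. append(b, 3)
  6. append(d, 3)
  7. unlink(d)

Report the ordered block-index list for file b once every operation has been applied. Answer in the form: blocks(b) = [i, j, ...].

[1] create(b) — b=0 (map F............)
[2] append(b, 2) — b=0,1,2 (map FFF..........)
[3] create(d) — b=0,1,2 d=3 (map FFFF.........)
[4] create(a) — a=4 b=0,1,2 d=3 (map FFFFF........)
[5] append(b, 3) — a=4 b=0,1,2,5,6,7 d=3 (map FFFFFFFF.....)
[6] append(d, 3) — a=4 b=0,1,2,5,6,7 d=3,8,9,10 (map FFFFFFFFFFF..)
[7] unlink(d) — a=4 b=0,1,2,5,6,7 (map FFF.FFFF.....)

blocks(b) = [0, 1, 2, 5, 6, 7]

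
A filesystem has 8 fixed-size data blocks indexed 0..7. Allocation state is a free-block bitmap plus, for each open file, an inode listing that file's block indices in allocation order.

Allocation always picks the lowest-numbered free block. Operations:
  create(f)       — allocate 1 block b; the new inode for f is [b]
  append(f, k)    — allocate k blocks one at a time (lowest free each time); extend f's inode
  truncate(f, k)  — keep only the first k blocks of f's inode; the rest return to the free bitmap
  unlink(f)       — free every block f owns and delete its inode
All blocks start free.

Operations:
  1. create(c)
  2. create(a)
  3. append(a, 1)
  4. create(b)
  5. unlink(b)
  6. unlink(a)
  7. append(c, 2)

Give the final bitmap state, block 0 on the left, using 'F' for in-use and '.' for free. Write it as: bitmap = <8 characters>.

bitmap = FFF.....

  1. create(c)  ⇒  F.......  {c→[0]}
  2. create(a)  ⇒  FF......  {a→[1]; c→[0]}
  3. append(a, 1)  ⇒  FFF.....  {a→[1, 2]; c→[0]}
  4. create(b)  ⇒  FFFF....  {a→[1, 2]; b→[3]; c→[0]}
  5. unlink(b)  ⇒  FFF.....  {a→[1, 2]; c→[0]}
  6. unlink(a)  ⇒  F.......  {c→[0]}
  7. append(c, 2)  ⇒  FFF.....  {c→[0, 1, 2]}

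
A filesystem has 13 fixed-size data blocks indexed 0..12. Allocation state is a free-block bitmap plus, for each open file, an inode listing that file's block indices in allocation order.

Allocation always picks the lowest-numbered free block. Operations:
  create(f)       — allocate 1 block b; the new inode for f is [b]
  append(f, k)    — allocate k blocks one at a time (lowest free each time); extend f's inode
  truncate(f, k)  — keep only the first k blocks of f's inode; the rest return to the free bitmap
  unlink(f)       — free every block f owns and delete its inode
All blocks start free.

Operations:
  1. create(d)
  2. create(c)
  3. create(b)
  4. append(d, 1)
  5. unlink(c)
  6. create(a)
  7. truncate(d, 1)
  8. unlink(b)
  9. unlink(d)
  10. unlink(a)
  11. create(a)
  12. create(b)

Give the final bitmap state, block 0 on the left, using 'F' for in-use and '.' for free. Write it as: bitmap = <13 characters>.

bitmap = FF...........

[1] create(d) — d=0 (map F............)
[2] create(c) — c=1 d=0 (map FF...........)
[3] create(b) — b=2 c=1 d=0 (map FFF..........)
[4] append(d, 1) — b=2 c=1 d=0,3 (map FFFF.........)
[5] unlink(c) — b=2 d=0,3 (map F.FF.........)
[6] create(a) — a=1 b=2 d=0,3 (map FFFF.........)
[7] truncate(d, 1) — a=1 b=2 d=0 (map FFF..........)
[8] unlink(b) — a=1 d=0 (map FF...........)
[9] unlink(d) — a=1 (map .F...........)
[10] unlink(a) —  (map .............)
[11] create(a) — a=0 (map F............)
[12] create(b) — a=0 b=1 (map FF...........)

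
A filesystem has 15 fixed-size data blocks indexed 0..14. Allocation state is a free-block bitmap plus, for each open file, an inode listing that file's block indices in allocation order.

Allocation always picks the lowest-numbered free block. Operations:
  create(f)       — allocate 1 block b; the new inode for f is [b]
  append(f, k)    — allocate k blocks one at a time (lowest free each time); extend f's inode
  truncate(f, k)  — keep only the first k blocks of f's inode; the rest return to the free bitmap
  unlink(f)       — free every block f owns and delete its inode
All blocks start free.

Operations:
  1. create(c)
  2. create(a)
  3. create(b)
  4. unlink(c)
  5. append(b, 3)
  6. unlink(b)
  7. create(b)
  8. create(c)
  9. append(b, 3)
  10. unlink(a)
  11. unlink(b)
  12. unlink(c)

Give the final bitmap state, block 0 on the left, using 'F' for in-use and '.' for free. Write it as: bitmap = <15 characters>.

bitmap = ...............

[1] create(c) — c=0 (map F..............)
[2] create(a) — a=1 c=0 (map FF.............)
[3] create(b) — a=1 b=2 c=0 (map FFF............)
[4] unlink(c) — a=1 b=2 (map .FF............)
[5] append(b, 3) — a=1 b=2,0,3,4 (map FFFFF..........)
[6] unlink(b) — a=1 (map .F.............)
[7] create(b) — a=1 b=0 (map FF.............)
[8] create(c) — a=1 b=0 c=2 (map FFF............)
[9] append(b, 3) — a=1 b=0,3,4,5 c=2 (map FFFFFF.........)
[10] unlink(a) — b=0,3,4,5 c=2 (map F.FFFF.........)
[11] unlink(b) — c=2 (map ..F............)
[12] unlink(c) —  (map ...............)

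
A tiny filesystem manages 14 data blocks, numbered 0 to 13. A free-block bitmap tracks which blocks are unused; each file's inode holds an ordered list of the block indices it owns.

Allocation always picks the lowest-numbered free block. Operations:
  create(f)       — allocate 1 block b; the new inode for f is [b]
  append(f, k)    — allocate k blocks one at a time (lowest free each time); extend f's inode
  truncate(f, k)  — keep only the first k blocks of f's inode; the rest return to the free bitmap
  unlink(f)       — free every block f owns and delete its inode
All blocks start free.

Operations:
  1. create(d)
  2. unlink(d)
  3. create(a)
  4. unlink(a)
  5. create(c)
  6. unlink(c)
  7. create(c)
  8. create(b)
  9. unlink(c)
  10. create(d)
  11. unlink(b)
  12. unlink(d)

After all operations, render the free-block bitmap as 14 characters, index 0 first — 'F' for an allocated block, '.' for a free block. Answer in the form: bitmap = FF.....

create(d): bitmap=F............. | d=[0]
unlink(d): bitmap=.............. | 
create(a): bitmap=F............. | a=[0]
unlink(a): bitmap=.............. | 
create(c): bitmap=F............. | c=[0]
unlink(c): bitmap=.............. | 
create(c): bitmap=F............. | c=[0]
create(b): bitmap=FF............ | b=[1] c=[0]
unlink(c): bitmap=.F............ | b=[1]
create(d): bitmap=FF............ | b=[1] d=[0]
unlink(b): bitmap=F............. | d=[0]
unlink(d): bitmap=.............. | 

bitmap = ..............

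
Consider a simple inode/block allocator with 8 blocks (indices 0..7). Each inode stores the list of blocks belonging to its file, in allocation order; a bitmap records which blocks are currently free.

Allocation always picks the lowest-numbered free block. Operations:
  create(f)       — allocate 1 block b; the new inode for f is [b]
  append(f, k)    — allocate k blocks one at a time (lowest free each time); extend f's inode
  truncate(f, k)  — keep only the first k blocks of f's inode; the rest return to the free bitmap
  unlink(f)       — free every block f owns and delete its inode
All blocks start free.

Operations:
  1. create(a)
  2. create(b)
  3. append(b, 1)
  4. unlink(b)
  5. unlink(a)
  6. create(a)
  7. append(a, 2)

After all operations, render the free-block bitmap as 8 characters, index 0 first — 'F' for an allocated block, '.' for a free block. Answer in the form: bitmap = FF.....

bitmap = FFF.....

[1] create(a) — a=0 (map F.......)
[2] create(b) — a=0 b=1 (map FF......)
[3] append(b, 1) — a=0 b=1,2 (map FFF.....)
[4] unlink(b) — a=0 (map F.......)
[5] unlink(a) —  (map ........)
[6] create(a) — a=0 (map F.......)
[7] append(a, 2) — a=0,1,2 (map FFF.....)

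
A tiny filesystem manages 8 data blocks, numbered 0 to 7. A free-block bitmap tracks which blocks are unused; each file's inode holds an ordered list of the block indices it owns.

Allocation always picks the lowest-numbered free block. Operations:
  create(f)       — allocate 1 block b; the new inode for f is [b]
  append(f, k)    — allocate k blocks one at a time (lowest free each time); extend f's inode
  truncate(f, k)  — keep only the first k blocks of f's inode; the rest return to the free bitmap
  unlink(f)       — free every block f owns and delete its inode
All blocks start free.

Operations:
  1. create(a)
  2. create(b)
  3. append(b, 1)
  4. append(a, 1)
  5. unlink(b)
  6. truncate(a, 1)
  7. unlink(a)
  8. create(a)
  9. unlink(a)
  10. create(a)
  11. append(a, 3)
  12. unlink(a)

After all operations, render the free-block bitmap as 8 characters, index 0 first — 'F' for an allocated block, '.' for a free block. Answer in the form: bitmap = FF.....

  1. create(a)  ⇒  F.......  {a→[0]}
  2. create(b)  ⇒  FF......  {a→[0]; b→[1]}
  3. append(b, 1)  ⇒  FFF.....  {a→[0]; b→[1, 2]}
  4. append(a, 1)  ⇒  FFFF....  {a→[0, 3]; b→[1, 2]}
  5. unlink(b)  ⇒  F..F....  {a→[0, 3]}
  6. truncate(a, 1)  ⇒  F.......  {a→[0]}
  7. unlink(a)  ⇒  ........  {}
  8. create(a)  ⇒  F.......  {a→[0]}
  9. unlink(a)  ⇒  ........  {}
  10. create(a)  ⇒  F.......  {a→[0]}
  11. append(a, 3)  ⇒  FFFF....  {a→[0, 1, 2, 3]}
  12. unlink(a)  ⇒  ........  {}

bitmap = ........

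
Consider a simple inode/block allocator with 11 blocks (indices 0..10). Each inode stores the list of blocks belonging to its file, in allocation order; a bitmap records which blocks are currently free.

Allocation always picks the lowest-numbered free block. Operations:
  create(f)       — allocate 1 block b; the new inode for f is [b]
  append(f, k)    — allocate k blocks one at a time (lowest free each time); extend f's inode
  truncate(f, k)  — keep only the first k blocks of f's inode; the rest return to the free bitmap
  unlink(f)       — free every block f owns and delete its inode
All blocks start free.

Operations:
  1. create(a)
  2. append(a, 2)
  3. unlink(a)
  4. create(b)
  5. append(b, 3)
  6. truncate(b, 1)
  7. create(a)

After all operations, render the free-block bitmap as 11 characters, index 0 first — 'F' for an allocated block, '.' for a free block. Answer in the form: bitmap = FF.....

bitmap = FF.........

  1. create(a)  ⇒  F..........  {a→[0]}
  2. append(a, 2)  ⇒  FFF........  {a→[0, 1, 2]}
  3. unlink(a)  ⇒  ...........  {}
  4. create(b)  ⇒  F..........  {b→[0]}
  5. append(b, 3)  ⇒  FFFF.......  {b→[0, 1, 2, 3]}
  6. truncate(b, 1)  ⇒  F..........  {b→[0]}
  7. create(a)  ⇒  FF.........  {a→[1]; b→[0]}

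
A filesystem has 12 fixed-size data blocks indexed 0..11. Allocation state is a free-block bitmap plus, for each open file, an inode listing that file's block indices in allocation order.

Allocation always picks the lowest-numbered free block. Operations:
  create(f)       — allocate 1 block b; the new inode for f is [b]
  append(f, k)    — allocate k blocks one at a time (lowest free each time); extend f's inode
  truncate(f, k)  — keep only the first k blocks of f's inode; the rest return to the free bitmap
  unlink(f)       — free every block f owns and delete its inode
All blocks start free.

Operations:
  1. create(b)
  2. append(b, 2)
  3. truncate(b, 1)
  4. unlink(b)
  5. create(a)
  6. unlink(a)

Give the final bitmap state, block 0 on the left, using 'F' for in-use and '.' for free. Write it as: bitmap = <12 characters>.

after create(b) → b:[0]  free=[F...........]
after append(b, 2) → b:[0, 1, 2]  free=[FFF.........]
after truncate(b, 1) → b:[0]  free=[F...........]
after unlink(b) →   free=[............]
after create(a) → a:[0]  free=[F...........]
after unlink(a) →   free=[............]

bitmap = ............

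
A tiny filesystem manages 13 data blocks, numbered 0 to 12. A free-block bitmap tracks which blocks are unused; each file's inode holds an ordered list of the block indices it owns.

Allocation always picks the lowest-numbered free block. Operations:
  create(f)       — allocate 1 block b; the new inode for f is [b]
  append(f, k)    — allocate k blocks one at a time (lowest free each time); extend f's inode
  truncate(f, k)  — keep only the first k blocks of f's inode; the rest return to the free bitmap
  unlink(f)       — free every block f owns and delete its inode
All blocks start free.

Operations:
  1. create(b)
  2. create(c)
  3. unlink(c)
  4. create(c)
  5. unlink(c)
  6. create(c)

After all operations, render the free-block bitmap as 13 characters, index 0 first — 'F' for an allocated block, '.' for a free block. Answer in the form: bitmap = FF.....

bitmap = FF...........

after create(b) → b:[0]  free=[F............]
after create(c) → b:[0], c:[1]  free=[FF...........]
after unlink(c) → b:[0]  free=[F............]
after create(c) → b:[0], c:[1]  free=[FF...........]
after unlink(c) → b:[0]  free=[F............]
after create(c) → b:[0], c:[1]  free=[FF...........]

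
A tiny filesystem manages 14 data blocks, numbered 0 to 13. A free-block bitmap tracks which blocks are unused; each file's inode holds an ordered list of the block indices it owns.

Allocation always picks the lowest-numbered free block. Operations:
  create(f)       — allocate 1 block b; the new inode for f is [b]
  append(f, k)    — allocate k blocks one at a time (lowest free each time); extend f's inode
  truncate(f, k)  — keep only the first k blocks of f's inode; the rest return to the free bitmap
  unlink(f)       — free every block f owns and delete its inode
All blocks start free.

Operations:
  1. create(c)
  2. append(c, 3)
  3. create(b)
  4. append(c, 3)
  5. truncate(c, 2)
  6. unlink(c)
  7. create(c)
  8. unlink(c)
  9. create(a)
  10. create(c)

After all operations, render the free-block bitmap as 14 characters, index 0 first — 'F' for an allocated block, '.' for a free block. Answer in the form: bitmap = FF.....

[1] create(c) — c=0 (map F.............)
[2] append(c, 3) — c=0,1,2,3 (map FFFF..........)
[3] create(b) — b=4 c=0,1,2,3 (map FFFFF.........)
[4] append(c, 3) — b=4 c=0,1,2,3,5,6,7 (map FFFFFFFF......)
[5] truncate(c, 2) — b=4 c=0,1 (map FF..F.........)
[6] unlink(c) — b=4 (map ....F.........)
[7] create(c) — b=4 c=0 (map F...F.........)
[8] unlink(c) — b=4 (map ....F.........)
[9] create(a) — a=0 b=4 (map F...F.........)
[10] create(c) — a=0 b=4 c=1 (map FF..F.........)

bitmap = FF..F.........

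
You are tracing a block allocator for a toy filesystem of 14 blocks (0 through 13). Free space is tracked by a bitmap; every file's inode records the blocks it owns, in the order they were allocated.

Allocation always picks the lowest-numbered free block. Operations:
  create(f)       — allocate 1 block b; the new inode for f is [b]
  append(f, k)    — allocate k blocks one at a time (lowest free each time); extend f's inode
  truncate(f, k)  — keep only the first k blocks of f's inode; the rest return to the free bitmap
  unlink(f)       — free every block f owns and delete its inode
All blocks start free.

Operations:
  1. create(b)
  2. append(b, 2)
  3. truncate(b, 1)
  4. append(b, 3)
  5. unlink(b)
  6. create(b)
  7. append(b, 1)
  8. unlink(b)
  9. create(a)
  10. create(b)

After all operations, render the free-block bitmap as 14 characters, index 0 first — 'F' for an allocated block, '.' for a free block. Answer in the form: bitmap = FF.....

after create(b) → b:[0]  free=[F.............]
after append(b, 2) → b:[0, 1, 2]  free=[FFF...........]
after truncate(b, 1) → b:[0]  free=[F.............]
after append(b, 3) → b:[0, 1, 2, 3]  free=[FFFF..........]
after unlink(b) →   free=[..............]
after create(b) → b:[0]  free=[F.............]
after append(b, 1) → b:[0, 1]  free=[FF............]
after unlink(b) →   free=[..............]
after create(a) → a:[0]  free=[F.............]
after create(b) → a:[0], b:[1]  free=[FF............]

bitmap = FF............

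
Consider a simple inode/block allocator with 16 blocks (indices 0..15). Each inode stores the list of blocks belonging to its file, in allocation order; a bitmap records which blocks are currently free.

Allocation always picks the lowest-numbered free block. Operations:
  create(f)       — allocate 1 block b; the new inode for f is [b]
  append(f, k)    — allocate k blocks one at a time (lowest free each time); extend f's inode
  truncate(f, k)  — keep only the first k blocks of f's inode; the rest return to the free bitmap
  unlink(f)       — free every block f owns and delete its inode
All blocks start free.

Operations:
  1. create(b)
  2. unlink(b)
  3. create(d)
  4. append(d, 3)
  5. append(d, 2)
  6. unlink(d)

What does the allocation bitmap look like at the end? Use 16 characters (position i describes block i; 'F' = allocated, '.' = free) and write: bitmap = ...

bitmap = ................

[1] create(b) — b=0 (map F...............)
[2] unlink(b) —  (map ................)
[3] create(d) — d=0 (map F...............)
[4] append(d, 3) — d=0,1,2,3 (map FFFF............)
[5] append(d, 2) — d=0,1,2,3,4,5 (map FFFFFF..........)
[6] unlink(d) —  (map ................)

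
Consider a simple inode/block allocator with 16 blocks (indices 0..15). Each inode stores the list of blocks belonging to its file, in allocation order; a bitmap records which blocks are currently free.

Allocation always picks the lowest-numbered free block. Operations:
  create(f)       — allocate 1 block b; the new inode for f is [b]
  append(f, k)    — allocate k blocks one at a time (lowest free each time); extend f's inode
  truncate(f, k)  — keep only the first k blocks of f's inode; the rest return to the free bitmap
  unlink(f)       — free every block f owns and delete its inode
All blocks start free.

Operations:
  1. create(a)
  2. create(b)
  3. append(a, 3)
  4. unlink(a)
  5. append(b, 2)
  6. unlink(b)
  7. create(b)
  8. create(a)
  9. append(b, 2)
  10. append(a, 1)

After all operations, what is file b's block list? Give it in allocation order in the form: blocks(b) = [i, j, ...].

[1] create(a) — a=0 (map F...............)
[2] create(b) — a=0 b=1 (map FF..............)
[3] append(a, 3) — a=0,2,3,4 b=1 (map FFFFF...........)
[4] unlink(a) — b=1 (map .F..............)
[5] append(b, 2) — b=1,0,2 (map FFF.............)
[6] unlink(b) —  (map ................)
[7] create(b) — b=0 (map F...............)
[8] create(a) — a=1 b=0 (map FF..............)
[9] append(b, 2) — a=1 b=0,2,3 (map FFFF............)
[10] append(a, 1) — a=1,4 b=0,2,3 (map FFFFF...........)

blocks(b) = [0, 2, 3]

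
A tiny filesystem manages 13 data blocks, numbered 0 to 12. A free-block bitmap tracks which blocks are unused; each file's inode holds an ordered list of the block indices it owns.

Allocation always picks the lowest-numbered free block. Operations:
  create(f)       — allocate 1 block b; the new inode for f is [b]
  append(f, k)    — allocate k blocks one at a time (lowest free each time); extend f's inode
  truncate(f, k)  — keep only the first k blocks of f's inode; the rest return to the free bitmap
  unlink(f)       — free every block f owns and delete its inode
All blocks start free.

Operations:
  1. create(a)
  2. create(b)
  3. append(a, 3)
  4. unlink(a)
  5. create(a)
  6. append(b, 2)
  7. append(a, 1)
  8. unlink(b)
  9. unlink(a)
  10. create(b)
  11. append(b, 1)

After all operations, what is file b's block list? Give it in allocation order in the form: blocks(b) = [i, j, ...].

blocks(b) = [0, 1]

create(a): bitmap=F............ | a=[0]
create(b): bitmap=FF........... | a=[0] b=[1]
append(a, 3): bitmap=FFFFF........ | a=[0, 2, 3, 4] b=[1]
unlink(a): bitmap=.F........... | b=[1]
create(a): bitmap=FF........... | a=[0] b=[1]
append(b, 2): bitmap=FFFF......... | a=[0] b=[1, 2, 3]
append(a, 1): bitmap=FFFFF........ | a=[0, 4] b=[1, 2, 3]
unlink(b): bitmap=F...F........ | a=[0, 4]
unlink(a): bitmap=............. | 
create(b): bitmap=F............ | b=[0]
append(b, 1): bitmap=FF........... | b=[0, 1]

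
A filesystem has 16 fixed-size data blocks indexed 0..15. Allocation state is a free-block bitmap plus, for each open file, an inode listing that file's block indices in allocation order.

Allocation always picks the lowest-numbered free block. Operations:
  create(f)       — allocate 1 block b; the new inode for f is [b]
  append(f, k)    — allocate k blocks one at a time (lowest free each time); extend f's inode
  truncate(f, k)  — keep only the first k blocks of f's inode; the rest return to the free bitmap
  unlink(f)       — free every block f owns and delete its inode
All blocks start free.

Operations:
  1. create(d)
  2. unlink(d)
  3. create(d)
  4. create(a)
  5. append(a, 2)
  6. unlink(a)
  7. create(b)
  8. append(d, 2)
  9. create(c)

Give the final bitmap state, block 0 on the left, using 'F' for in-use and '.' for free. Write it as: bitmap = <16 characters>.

create(d): bitmap=F............... | d=[0]
unlink(d): bitmap=................ | 
create(d): bitmap=F............... | d=[0]
create(a): bitmap=FF.............. | a=[1] d=[0]
append(a, 2): bitmap=FFFF............ | a=[1, 2, 3] d=[0]
unlink(a): bitmap=F............... | d=[0]
create(b): bitmap=FF.............. | b=[1] d=[0]
append(d, 2): bitmap=FFFF............ | b=[1] d=[0, 2, 3]
create(c): bitmap=FFFFF........... | b=[1] c=[4] d=[0, 2, 3]

bitmap = FFFFF...........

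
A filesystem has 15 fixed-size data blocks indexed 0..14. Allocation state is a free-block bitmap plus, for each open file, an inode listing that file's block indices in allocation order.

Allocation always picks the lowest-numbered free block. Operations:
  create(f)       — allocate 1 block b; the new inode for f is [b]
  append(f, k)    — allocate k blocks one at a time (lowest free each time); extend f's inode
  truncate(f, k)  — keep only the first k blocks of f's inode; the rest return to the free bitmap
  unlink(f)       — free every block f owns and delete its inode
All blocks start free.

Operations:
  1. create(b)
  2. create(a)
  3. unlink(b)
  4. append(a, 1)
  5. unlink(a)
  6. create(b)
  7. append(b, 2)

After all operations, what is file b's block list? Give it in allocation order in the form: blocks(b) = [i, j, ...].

  1. create(b)  ⇒  F..............  {b→[0]}
  2. create(a)  ⇒  FF.............  {a→[1]; b→[0]}
  3. unlink(b)  ⇒  .F.............  {a→[1]}
  4. append(a, 1)  ⇒  FF.............  {a→[1, 0]}
  5. unlink(a)  ⇒  ...............  {}
  6. create(b)  ⇒  F..............  {b→[0]}
  7. append(b, 2)  ⇒  FFF............  {b→[0, 1, 2]}

blocks(b) = [0, 1, 2]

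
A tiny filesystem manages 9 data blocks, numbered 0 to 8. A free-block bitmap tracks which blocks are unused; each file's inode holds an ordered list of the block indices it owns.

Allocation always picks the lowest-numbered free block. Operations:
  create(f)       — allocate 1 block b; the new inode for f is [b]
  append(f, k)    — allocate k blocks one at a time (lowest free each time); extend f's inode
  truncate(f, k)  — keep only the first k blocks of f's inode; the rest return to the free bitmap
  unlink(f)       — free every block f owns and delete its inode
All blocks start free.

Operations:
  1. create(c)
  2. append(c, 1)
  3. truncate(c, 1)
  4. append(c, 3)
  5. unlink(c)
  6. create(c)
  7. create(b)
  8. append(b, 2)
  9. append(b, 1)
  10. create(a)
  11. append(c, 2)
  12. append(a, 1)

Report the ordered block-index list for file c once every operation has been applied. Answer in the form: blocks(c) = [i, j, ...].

blocks(c) = [0, 6, 7]

create(c): bitmap=F........ | c=[0]
append(c, 1): bitmap=FF....... | c=[0, 1]
truncate(c, 1): bitmap=F........ | c=[0]
append(c, 3): bitmap=FFFF..... | c=[0, 1, 2, 3]
unlink(c): bitmap=......... | 
create(c): bitmap=F........ | c=[0]
create(b): bitmap=FF....... | b=[1] c=[0]
append(b, 2): bitmap=FFFF..... | b=[1, 2, 3] c=[0]
append(b, 1): bitmap=FFFFF.... | b=[1, 2, 3, 4] c=[0]
create(a): bitmap=FFFFFF... | a=[5] b=[1, 2, 3, 4] c=[0]
append(c, 2): bitmap=FFFFFFFF. | a=[5] b=[1, 2, 3, 4] c=[0, 6, 7]
append(a, 1): bitmap=FFFFFFFFF | a=[5, 8] b=[1, 2, 3, 4] c=[0, 6, 7]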